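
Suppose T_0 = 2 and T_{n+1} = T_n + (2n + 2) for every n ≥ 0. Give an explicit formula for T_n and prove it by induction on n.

Claim: T_n = n^2 + n + 2.

Base case: T_0 = 2, and 0^2 + 0 + 2 = 2.
Assume T_j = j^2 + j + 2.
Then T_{j+1} = T_j + (2j + 2) = (j^2 + j + 2) + (2j + 2) = j^2 + 3j + 4,
and (j+1)^2 + (j+1) + 2 = j^2 + 3j + 4.
This completes the inductive step, so T_n = n^2 + n + 2 for all n ≥ 0.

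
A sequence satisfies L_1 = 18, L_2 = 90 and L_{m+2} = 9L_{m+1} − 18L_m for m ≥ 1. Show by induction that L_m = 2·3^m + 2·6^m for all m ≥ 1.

Base cases: L_1 = 18 and 2·3^1 + 2·6^1 = 18; L_2 = 90 and 2·3^2 + 2·6^2 = 90.
Assume L_j = 2·3^j + 2·6^j for all 1 ≤ j ≤ k, where k ≥ 2.
Then L_{k+1} = 9L_k − 18L_{k−1} = 9·(2·3^k + 2·6^k) − 18·(2·3^{k−1} + 2·6^{k−1}) = 2·(9·3 − 18)3^{k−1} + 2·(9·6 − 18)6^{k−1} = 18·3^{k−1} + 72·6^{k−1} = 2·3^{k+1} + 2·6^{k+1}.
So the formula holds for k+1, and by strong induction L_m = 2·3^m + 2·6^m for all m ≥ 1.

L_m = 2·3^m + 2·6^m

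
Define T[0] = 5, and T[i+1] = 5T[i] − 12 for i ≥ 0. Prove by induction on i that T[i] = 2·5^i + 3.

Base case: T[0] = 5, and 2·5^0 + 3 = 2 + 3 = 5.
Assume T[j] = 2·5^j + 3 for some j ≥ 0.
Then T[j+1] = 5T[j] − 12 = 5·(2·5^j + 3) − 12 = 10·5^j + 15 − 12 = 2·5^{j+1} + 3.
So the formula holds for j+1, and by induction T[i] = 2·5^i + 3 for all i ≥ 0.

T[i] = 2·5^i + 3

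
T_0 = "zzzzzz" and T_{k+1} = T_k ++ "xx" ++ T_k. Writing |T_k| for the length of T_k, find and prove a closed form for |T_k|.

Claim: |T_k| = 2^{k+3} − 2.

Base case: |T_0| = 6, and 2^{0+3} − 2 = 6.
Assume |T_j| = 2^{j+3} − 2.
Then |T_{j+1}| = |T_j| + 2 + |T_j| = 2|T_j| + 2 = 2(2^{j+3} − 2) + 2 = 2^{j+1+3} − 4 + 2 = 2^{j+1+3} − 2.
By induction, |T_k| = 2^{k+3} − 2 for all k ≥ 0.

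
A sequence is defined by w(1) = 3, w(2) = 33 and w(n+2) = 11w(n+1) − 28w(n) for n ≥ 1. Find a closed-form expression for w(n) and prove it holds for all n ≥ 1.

Claim: w(n) = 7^n − 4^n.

Base cases: w(1) = 3 and 7^1 − 4^1 = 3; w(2) = 33 and 7^2 − 4^2 = 33.
Assume w(j) = 7^j − 4^j for all 1 ≤ j ≤ k, where k ≥ 2.
Then w(k+1) = 11w(k) − 28w(k−1) = 11·(7^k − 4^k) − 28·(7^{k−1} − 4^{k−1}) = (11·7 − 28)7^{k−1} − (11·4 − 28)4^{k−1} = 49·7^{k−1} − 16·4^{k−1} = 7^{k+1} − 4^{k+1}.
Hence w(n) = 7^n − 4^n for every n ≥ 1, by strong induction.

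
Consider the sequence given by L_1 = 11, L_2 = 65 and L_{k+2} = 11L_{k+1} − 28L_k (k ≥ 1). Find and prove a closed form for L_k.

Claim: L_k = 4^k + 7^k.

Base cases: L_1 = 11 and 4^1 + 7^1 = 11; L_2 = 65 and 4^2 + 7^2 = 65.
Assume L_j = 4^j + 7^j for all 1 ≤ j ≤ m, where m ≥ 2.
Then L_{m+1} = 11L_m − 28L_{m−1} = 11·(4^m + 7^m) − 28·(4^{m−1} + 7^{m−1}) = (11·4 − 28)4^{m−1} + (11·7 − 28)7^{m−1} = 16·4^{m−1} + 49·7^{m−1} = 4^{m+1} + 7^{m+1}.
By strong induction, L_k = 4^k + 7^k for all k ≥ 1.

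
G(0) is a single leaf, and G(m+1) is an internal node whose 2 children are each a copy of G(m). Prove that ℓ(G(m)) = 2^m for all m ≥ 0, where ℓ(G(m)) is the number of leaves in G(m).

Base case: ℓ(G(0)) = 1, and 2^0 = 1.
Assume ℓ(G(r)) = 2^r.
Then ℓ(G(r+1)) = 2·ℓ(G(r)) = 2·2^r = 2^{r+1}.
By induction, ℓ(G(m)) = 2^m for all m ≥ 0.

ℓ(G(m)) = 2^m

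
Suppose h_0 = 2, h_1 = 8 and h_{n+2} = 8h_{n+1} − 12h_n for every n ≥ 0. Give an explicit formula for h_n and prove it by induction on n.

Claim: h_n = 2^n + 6^n.

Base cases: h_0 = 2 and 2^0 + 6^0 = 2; h_1 = 8 and 2^1 + 6^1 = 8.
Assume h_j = 2^j + 6^j for all 0 ≤ j ≤ r, where r ≥ 1.
Then h_{r+1} = 8h_r − 12h_{r−1} = 8·(2^r + 6^r) − 12·(2^{r−1} + 6^{r−1}) = (8·2 − 12)2^{r−1} + (8·6 − 12)6^{r−1} = 4·2^{r−1} + 36·6^{r−1} = 2^{r+1} + 6^{r+1}.
Hence h_n = 2^n + 6^n for every n ≥ 0, by strong induction.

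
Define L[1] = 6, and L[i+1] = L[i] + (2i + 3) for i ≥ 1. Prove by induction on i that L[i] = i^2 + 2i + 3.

Base case: L[1] = 6, and 1^2 + 2·1 + 3 = 6.
Assume L[k] = k^2 + 2k + 3.
Then L[k+1] = L[k] + (2k + 3) = (k^2 + 2k + 3) + (2k + 3) = k^2 + 4k + 6,
and (k+1)^2 + 2·(k+1) + 3 = k^2 + 4k + 6.
By induction, L[i] = i^2 + 2i + 3 for all i ≥ 1.

L[i] = i^2 + 2i + 3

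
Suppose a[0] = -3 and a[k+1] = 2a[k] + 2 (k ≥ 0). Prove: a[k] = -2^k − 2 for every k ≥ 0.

Base case: a[0] = -3, and -2^0 − 2 = -1 − 2 = -3.
Assume a[r] = -2^r − 2 for some r ≥ 0.
Then a[r+1] = 2a[r] + 2 = 2·(-2^r − 2) + 2 = -2^{r+1} − 4 + 2 = -2^{r+1} − 2.
This completes the inductive step, so a[k] = -2^k − 2 for all k ≥ 0.

a[k] = -2^k − 2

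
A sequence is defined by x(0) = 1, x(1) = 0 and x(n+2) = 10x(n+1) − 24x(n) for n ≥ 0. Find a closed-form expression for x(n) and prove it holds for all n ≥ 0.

Claim: x(n) = 3·4^n − 2·6^n.

Base cases: x(0) = 1 and 3·4^0 − 2·6^0 = 1; x(1) = 0 and 3·4^1 − 2·6^1 = 0.
Assume x(i) = 3·4^i − 2·6^i for all 0 ≤ i ≤ j, where j ≥ 1.
Then x(j+1) = 10x(j) − 24x(j−1) = 10·(3·4^j − 2·6^j) − 24·(3·4^{j−1} − 2·6^{j−1}) = 3·(10·4 − 24)4^{j−1} − 2·(10·6 − 24)6^{j−1} = 48·4^{j−1} − 72·6^{j−1} = 3·4^{j+1} − 2·6^{j+1}.
So the formula holds for j+1, and by strong induction x(n) = 3·4^n − 2·6^n for all n ≥ 0.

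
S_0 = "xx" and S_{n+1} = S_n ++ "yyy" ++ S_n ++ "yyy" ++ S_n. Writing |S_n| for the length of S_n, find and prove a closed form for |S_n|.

Claim: |S_n| = 5·3^n − 3.

Base case: |S_0| = 2, and 5·3^0 − 3 = 2.
Assume |S_m| = 5·3^m − 3.
Then |S_{m+1}| = 3|S_m| + 6 = 3(5·3^m − 3) + 6 = 5·3^{m+1} − 9 + 6 = 5·3^{m+1} − 3.
This completes the inductive step, so |S_n| = 5·3^n − 3 for all n ≥ 0.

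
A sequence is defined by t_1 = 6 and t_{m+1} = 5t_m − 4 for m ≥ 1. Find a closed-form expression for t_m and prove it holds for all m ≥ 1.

Claim: t_m = 5^m + 1.

Base case: t_1 = 6, and 5^1 + 1 = 5 + 1 = 6.
Assume t_k = 5^k + 1 for some k ≥ 1.
Then t_{k+1} = 5t_k − 4 = 5·(5^k + 1) − 4 = 5^{k+1} + 5 − 4 = 5^{k+1} + 1.
By induction, t_m = 5^m + 1 for all m ≥ 1.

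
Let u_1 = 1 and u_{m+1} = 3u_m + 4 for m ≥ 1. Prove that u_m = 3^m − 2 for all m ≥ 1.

Base case: u_1 = 1, and 3^1 − 2 = 3 − 2 = 1.
Assume u_j = 3^j − 2 for some j ≥ 1.
Then u_{j+1} = 3u_j + 4 = 3·(3^j − 2) + 4 = 3^{j+1} − 6 + 4 = 3^{j+1} − 2.
This completes the inductive step, so u_m = 3^m − 2 for all m ≥ 1.

u_m = 3^m − 2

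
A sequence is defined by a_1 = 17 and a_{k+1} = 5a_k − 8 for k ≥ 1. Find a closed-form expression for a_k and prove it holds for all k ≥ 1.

Claim: a_k = 3·5^k + 2.

Base case: a_1 = 17, and 3·5^1 + 2 = 15 + 2 = 17.
Assume a_m = 3·5^m + 2 for some m ≥ 1.
Then a_{m+1} = 5a_m − 8 = 5·(3·5^m + 2) − 8 = 15·5^m + 10 − 8 = 3·5^{m+1} + 2.
So the formula holds for m+1, and by induction a_k = 3·5^k + 2 for all k ≥ 1.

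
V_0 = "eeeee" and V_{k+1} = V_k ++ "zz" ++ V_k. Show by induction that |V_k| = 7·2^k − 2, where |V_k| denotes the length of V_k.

Base case: |V_0| = 5, and 7·2^0 − 2 = 5.
Assume |V_r| = 7·2^r − 2.
Then |V_{r+1}| = |V_r| + 2 + |V_r| = 2|V_r| + 2 = 2(7·2^r − 2) + 2 = 7·2^{r+1} − 4 + 2 = 7·2^{r+1} − 2.
This completes the inductive step, so |V_k| = 7·2^k − 2 for all k ≥ 0.

|V_k| = 7·2^k − 2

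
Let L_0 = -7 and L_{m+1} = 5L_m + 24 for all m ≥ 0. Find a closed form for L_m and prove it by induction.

Claim: L_m = -5^m − 6.

Base case: L_0 = -7, and -5^0 − 6 = -1 − 6 = -7.
Assume L_k = -5^k − 6 for some k ≥ 0.
Then L_{k+1} = 5L_k + 24 = 5·(-5^k − 6) + 24 = -5^{k+1} − 30 + 24 = -5^{k+1} − 6.
This completes the inductive step, so L_m = -5^m − 6 for all m ≥ 0.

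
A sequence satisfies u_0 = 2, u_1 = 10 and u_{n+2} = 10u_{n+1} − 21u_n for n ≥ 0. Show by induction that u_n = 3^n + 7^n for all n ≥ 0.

Base cases: u_0 = 2 and 3^0 + 7^0 = 2; u_1 = 10 and 3^1 + 7^1 = 10.
Assume u_j = 3^j + 7^j for all 0 ≤ j ≤ m, where m ≥ 1.
Then u_{m+1} = 10u_m − 21u_{m−1} = 10·(3^m + 7^m) − 21·(3^{m−1} + 7^{m−1}) = (10·3 − 21)3^{m−1} + (10·7 − 21)7^{m−1} = 9·3^{m−1} + 49·7^{m−1} = 3^{m+1} + 7^{m+1}.
This completes the inductive step, so u_n = 3^n + 7^n for all n ≥ 0.

u_n = 3^n + 7^n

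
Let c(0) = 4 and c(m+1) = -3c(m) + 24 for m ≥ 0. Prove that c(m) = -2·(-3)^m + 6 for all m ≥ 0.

Base case: c(0) = 4, and -2·(-3)^0 + 6 = -2 + 6 = 4.
Assume c(r) = -2·(-3)^r + 6 for some r ≥ 0.
Then c(r+1) = -3c(r) + 24 = -3·(-2·(-3)^r + 6) + 24 = 6·(-3)^r − 18 + 24 = -2·(-3)^{r+1} + 6.
This completes the inductive step, so c(m) = -2·(-3)^m + 6 for all m ≥ 0.

c(m) = -2·(-3)^m + 6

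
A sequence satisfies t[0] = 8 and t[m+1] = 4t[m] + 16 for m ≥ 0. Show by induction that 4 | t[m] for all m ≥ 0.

Base case: t[0] = 8 = 4·2, so 4 | t[0].
Assume 4 | t[j], so t[j] = 4s for some integer s.
Then t[j+1] = 4t[j] + 16 = 4·(4s) + 16 = 4(4s + 4), so 4 | t[j+1].
Hence 4 | t[m] for every m ≥ 0, by induction.

4 | t[m]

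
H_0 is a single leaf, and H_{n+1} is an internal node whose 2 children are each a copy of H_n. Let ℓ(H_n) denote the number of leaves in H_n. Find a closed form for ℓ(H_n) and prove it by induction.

Claim: ℓ(H_n) = 2^n.

Base case: ℓ(H_0) = 1, and 2^0 = 1.
Assume ℓ(H_m) = 2^m.
Then ℓ(H_{m+1}) = 2·ℓ(H_m) = 2·2^m = 2^{m+1}.
Hence ℓ(H_n) = 2^n for every n ≥ 0, by induction.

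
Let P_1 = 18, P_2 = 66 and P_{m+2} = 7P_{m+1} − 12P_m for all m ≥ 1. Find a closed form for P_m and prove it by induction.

Claim: P_m = 3·4^m + 2·3^m.

Base cases: P_1 = 18 and 3·4^1 + 2·3^1 = 18; P_2 = 66 and 3·4^2 + 2·3^2 = 66.
Assume P_j = 3·4^j + 2·3^j for all 1 ≤ j ≤ r, where r ≥ 2.
Then P_{r+1} = 7P_r − 12P_{r−1} = 7·(3·4^r + 2·3^r) − 12·(3·4^{r−1} + 2·3^{r−1}) = 3·(7·4 − 12)4^{r−1} + 2·(7·3 − 12)3^{r−1} = 48·4^{r−1} + 18·3^{r−1} = 3·4^{r+1} + 2·3^{r+1}.
So the formula holds for r+1, and by strong induction P_m = 3·4^m + 2·3^m for all m ≥ 1.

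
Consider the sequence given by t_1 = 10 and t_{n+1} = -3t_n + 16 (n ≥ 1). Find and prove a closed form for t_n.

Claim: t_n = -2·(-3)^n + 4.

Base case: t_1 = 10, and -2·(-3)^1 + 4 = 6 + 4 = 10.
Assume t_k = -2·(-3)^k + 4 for some k ≥ 1.
Then t_{k+1} = -3t_k + 16 = -3·(-2·(-3)^k + 4) + 16 = 6·(-3)^k − 12 + 16 = -2·(-3)^{k+1} + 4.
So the formula holds for k+1, and by induction t_n = -2·(-3)^n + 4 for all n ≥ 1.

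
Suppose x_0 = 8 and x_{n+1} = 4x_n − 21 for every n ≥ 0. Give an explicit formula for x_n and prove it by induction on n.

Claim: x_n = 4^n + 7.

Base case: x_0 = 8, and 4^0 + 7 = 1 + 7 = 8.
Assume x_r = 4^r + 7 for some r ≥ 0.
Then x_{r+1} = 4x_r − 21 = 4·(4^r + 7) − 21 = 4^{r+1} + 28 − 21 = 4^{r+1} + 7.
So the formula holds for r+1, and by induction x_n = 4^n + 7 for all n ≥ 0.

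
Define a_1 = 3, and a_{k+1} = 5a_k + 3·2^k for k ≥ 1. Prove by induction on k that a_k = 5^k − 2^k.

Base case: a_1 = 3, and 5^1 − 2^1 = 5 − 2 = 3.
Assume a_m = 5^m − 2^m for some m ≥ 1.
Then a_{m+1} = 5a_m + 3·2^m = 5·(5^m − 2^m) + 3·2^m = 5^{m+1} − 5·2^m + 3·2^m = 5^{m+1} − 2·2^m = 5^{m+1} − 2^{m+1}.
So the formula holds for m+1, and by induction a_k = 5^k − 2^k for all k ≥ 1.

a_k = 5^k − 2^k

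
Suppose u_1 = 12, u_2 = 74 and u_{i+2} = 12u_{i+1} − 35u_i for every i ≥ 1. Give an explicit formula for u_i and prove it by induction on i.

Claim: u_i = 5^i + 7^i.

Base cases: u_1 = 12 and 5^1 + 7^1 = 12; u_2 = 74 and 5^2 + 7^2 = 74.
Assume u_j = 5^j + 7^j for all 1 ≤ j ≤ k, where k ≥ 2.
Then u_{k+1} = 12u_k − 35u_{k−1} = 12·(5^k + 7^k) − 35·(5^{k−1} + 7^{k−1}) = (12·5 − 35)5^{k−1} + (12·7 − 35)7^{k−1} = 25·5^{k−1} + 49·7^{k−1} = 5^{k+1} + 7^{k+1}.
This completes the inductive step, so u_i = 5^i + 7^i for all i ≥ 1.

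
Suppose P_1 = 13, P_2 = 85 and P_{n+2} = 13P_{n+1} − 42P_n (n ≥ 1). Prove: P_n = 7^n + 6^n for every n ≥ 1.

Base cases: P_1 = 13 and 7^1 + 6^1 = 13; P_2 = 85 and 7^2 + 6^2 = 85.
Assume P_i = 7^i + 6^i for all 1 ≤ i ≤ j, where j ≥ 2.
Then P_{j+1} = 13P_j − 42P_{j−1} = 13·(7^j + 6^j) − 42·(7^{j−1} + 6^{j−1}) = (13·7 − 42)7^{j−1} + (13·6 − 42)6^{j−1} = 49·7^{j−1} + 36·6^{j−1} = 7^{j+1} + 6^{j+1}.
Hence P_n = 7^n + 6^n for every n ≥ 1, by strong induction.

P_n = 7^n + 6^n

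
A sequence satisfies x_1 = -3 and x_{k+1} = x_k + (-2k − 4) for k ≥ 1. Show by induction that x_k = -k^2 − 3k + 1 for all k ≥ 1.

Base case: x_1 = -3, and -1^2 − 3·1 + 1 = -3.
Assume x_r = -r^2 − 3r + 1.
Then x_{r+1} = x_r + (-2r − 4) = (-r^2 − 3r + 1) + (-2r − 4) = -r^2 − 5r − 3,
and -(r+1)^2 − 3·(r+1) + 1 = -r^2 − 5r − 3.
Hence x_k = -k^2 − 3k + 1 for every k ≥ 1, by induction.

x_k = -k^2 − 3k + 1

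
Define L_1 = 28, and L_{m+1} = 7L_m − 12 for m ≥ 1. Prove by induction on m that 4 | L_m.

Base case: L_1 = 28 = 4·7, so 4 | L_1.
Assume 4 | L_r, so L_r = 4t for some integer t.
Then L_{r+1} = 7L_r − 12 = 7·(4t) − 12 = 4(7t − 3), so 4 | L_{r+1}.
Hence 4 | L_m for every m ≥ 1, by induction.

4 | L_m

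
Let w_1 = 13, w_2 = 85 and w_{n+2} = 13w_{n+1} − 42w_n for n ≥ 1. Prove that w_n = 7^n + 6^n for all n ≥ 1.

Base cases: w_1 = 13 and 7^1 + 6^1 = 13; w_2 = 85 and 7^2 + 6^2 = 85.
Assume w_j = 7^j + 6^j for all 1 ≤ j ≤ r, where r ≥ 2.
Then w_{r+1} = 13w_r − 42w_{r−1} = 13·(7^r + 6^r) − 42·(7^{r−1} + 6^{r−1}) = (13·7 − 42)7^{r−1} + (13·6 − 42)6^{r−1} = 49·7^{r−1} + 36·6^{r−1} = 7^{r+1} + 6^{r+1}.
Hence w_n = 7^n + 6^n for every n ≥ 1, by strong induction.

w_n = 7^n + 6^n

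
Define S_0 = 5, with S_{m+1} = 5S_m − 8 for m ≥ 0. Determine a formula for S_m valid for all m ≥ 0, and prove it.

Claim: S_m = 3·5^m + 2.

Base case: S_0 = 5, and 3·5^0 + 2 = 3 + 2 = 5.
Assume S_k = 3·5^k + 2 for some k ≥ 0.
Then S_{k+1} = 5S_k − 8 = 5·(3·5^k + 2) − 8 = 15·5^k + 10 − 8 = 3·5^{k+1} + 2.
This completes the inductive step, so S_m = 3·5^m + 2 for all m ≥ 0.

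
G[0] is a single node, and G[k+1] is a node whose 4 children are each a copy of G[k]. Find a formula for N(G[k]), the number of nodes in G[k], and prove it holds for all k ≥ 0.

Claim: N(G[k]) = (4^{k+1} − 1)/3.

Base case: N(G[0]) = 1, and (4^{0+1} − 1)/3 = 1.
Assume N(G[r]) = (4^{r+1} − 1)/3.
Then N(G[r+1]) = 1 + 4N(G[r]) = 1 + 4·(4^{r+1} − 1)/3 = 1 + (4^{r+2} − 4)/3 = (3 + 4^{r+2} − 4)/3 = (4^{r+2} − 1)/3.
So the formula holds for r+1, and by induction N(G[k]) = (4^{k+1} − 1)/3 for all k ≥ 0.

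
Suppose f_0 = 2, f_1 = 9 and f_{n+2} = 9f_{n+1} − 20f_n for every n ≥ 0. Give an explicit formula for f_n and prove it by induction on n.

Claim: f_n = 5^n + 4^n.

Base cases: f_0 = 2 and 5^0 + 4^0 = 2; f_1 = 9 and 5^1 + 4^1 = 9.
Assume f_i = 5^i + 4^i for all 0 ≤ i ≤ j, where j ≥ 1.
Then f_{j+1} = 9f_j − 20f_{j−1} = 9·(5^j + 4^j) − 20·(5^{j−1} + 4^{j−1}) = (9·5 − 20)5^{j−1} + (9·4 − 20)4^{j−1} = 25·5^{j−1} + 16·4^{j−1} = 5^{j+1} + 4^{j+1}.
By strong induction, f_n = 5^n + 4^n for all n ≥ 0.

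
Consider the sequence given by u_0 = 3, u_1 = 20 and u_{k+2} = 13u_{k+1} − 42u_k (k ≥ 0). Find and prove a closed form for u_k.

Claim: u_k = 2·7^k + 6^k.

Base cases: u_0 = 3 and 2·7^0 + 6^0 = 3; u_1 = 20 and 2·7^1 + 6^1 = 20.
Assume u_j = 2·7^j + 6^j for all 0 ≤ j ≤ m, where m ≥ 1.
Then u_{m+1} = 13u_m − 42u_{m−1} = 13·(2·7^m + 6^m) − 42·(2·7^{m−1} + 6^{m−1}) = 2·(13·7 − 42)7^{m−1} + (13·6 − 42)6^{m−1} = 98·7^{m−1} + 36·6^{m−1} = 2·7^{m+1} + 6^{m+1}.
This completes the inductive step, so u_k = 2·7^k + 6^k for all k ≥ 0.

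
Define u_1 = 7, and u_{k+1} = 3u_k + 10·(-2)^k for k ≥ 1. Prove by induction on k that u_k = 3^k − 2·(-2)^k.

Base case: u_1 = 7, and 3^1 − 2·(-2)^1 = 3 + 4 = 7.
Assume u_j = 3^j − 2·(-2)^j for some j ≥ 1.
Then u_{j+1} = 3u_j + 10·(-2)^j = 3·(3^j − 2·(-2)^j) + 10·(-2)^j = 3^{j+1} − 6·(-2)^j + 10·(-2)^j = 3^{j+1} + 4·(-2)^j = 3^{j+1} − 2·(-2)^{j+1}.
So the formula holds for j+1, and by induction u_k = 3^k − 2·(-2)^k for all k ≥ 1.

u_k = 3^k − 2·(-2)^k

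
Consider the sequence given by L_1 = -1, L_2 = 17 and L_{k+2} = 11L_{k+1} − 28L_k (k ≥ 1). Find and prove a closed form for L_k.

Claim: L_k = 7^k − 2·4^k.

Base cases: L_1 = -1 and 7^1 − 2·4^1 = -1; L_2 = 17 and 7^2 − 2·4^2 = 17.
Assume L_j = 7^j − 2·4^j for all 1 ≤ j ≤ m, where m ≥ 2.
Then L_{m+1} = 11L_m − 28L_{m−1} = 11·(7^m − 2·4^m) − 28·(7^{m−1} − 2·4^{m−1}) = (11·7 − 28)7^{m−1} − 2·(11·4 − 28)4^{m−1} = 49·7^{m−1} − 32·4^{m−1} = 7^{m+1} − 2·4^{m+1}.
This completes the inductive step, so L_k = 7^k − 2·4^k for all k ≥ 1.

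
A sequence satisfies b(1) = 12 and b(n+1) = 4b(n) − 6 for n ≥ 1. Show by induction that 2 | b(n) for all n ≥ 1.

Base case: b(1) = 12 = 2·6, so 2 | b(1).
Assume 2 | b(j), so b(j) = 2t for some integer t.
Then b(j+1) = 4b(j) − 6 = 4·(2t) − 6 = 2(4t − 3), so 2 | b(j+1).
By induction, 2 | b(n) for all n ≥ 1.

2 | b(n)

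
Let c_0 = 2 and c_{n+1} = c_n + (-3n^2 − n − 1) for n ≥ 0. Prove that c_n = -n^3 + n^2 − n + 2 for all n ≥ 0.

Base case: c_0 = 2, and -0^3 + 0^2 − 0 + 2 = 2.
Assume c_j = -j^3 + j^2 − j + 2.
Then c_{j+1} = c_j + (-3j^2 − j − 1) = (-j^3 + j^2 − j + 2) + (-3j^2 − j − 1) = -j^3 − 2j^2 − 2j + 1,
and -(j+1)^3 + (j+1)^2 − (j+1) + 2 = -j^3 − 2j^2 − 2j + 1.
By induction, c_n = -n^3 + n^2 − n + 2 for all n ≥ 0.

c_n = -n^3 + n^2 − n + 2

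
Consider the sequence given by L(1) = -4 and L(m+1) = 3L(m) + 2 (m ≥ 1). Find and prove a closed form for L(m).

Claim: L(m) = -3^m − 1.

Base case: L(1) = -4, and -3^1 − 1 = -3 − 1 = -4.
Assume L(j) = -3^j − 1 for some j ≥ 1.
Then L(j+1) = 3L(j) + 2 = 3·(-3^j − 1) + 2 = -3^{j+1} − 3 + 2 = -3^{j+1} − 1.
This completes the inductive step, so L(m) = -3^m − 1 for all m ≥ 1.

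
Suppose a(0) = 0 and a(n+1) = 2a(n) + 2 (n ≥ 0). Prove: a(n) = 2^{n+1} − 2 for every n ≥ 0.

Base case: a(0) = 0, and 2^{0+1} − 2 = 2 − 2 = 0.
Assume a(k) = 2^{k+1} − 2 for some k ≥ 0.
Then a(k+1) = 2a(k) + 2 = 2·(2^{k+1} − 2) + 2 = 2^{k+2} − 4 + 2 = 2^{k+2} − 2.
Hence a(n) = 2^{n+1} − 2 for every n ≥ 0, by induction.

a(n) = 2^{n+1} − 2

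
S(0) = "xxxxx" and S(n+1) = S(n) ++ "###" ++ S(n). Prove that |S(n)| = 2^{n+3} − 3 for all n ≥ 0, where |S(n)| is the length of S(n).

Base case: |S(0)| = 5, and 2^{0+3} − 3 = 5.
Assume |S(r)| = 2^{r+3} − 3.
Then |S(r+1)| = |S(r)| + 3 + |S(r)| = 2|S(r)| + 3 = 2(2^{r+3} − 3) + 3 = 2^{r+1+3} − 6 + 3 = 2^{r+1+3} − 3.
Hence |S(n)| = 2^{n+3} − 3 for every n ≥ 0, by induction.

|S(n)| = 2^{n+3} − 3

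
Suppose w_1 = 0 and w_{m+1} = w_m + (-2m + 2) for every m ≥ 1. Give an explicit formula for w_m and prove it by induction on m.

Claim: w_m = -m^2 + 3m − 2.

Base case: w_1 = 0, and -1^2 + 3·1 − 2 = 0.
Assume w_r = -r^2 + 3r − 2.
Then w_{r+1} = w_r + (-2r + 2) = (-r^2 + 3r − 2) + (-2r + 2) = -r^2 + r,
and -(r+1)^2 + 3·(r+1) − 2 = -r^2 + r.
By induction, w_m = -m^2 + 3m − 2 for all m ≥ 1.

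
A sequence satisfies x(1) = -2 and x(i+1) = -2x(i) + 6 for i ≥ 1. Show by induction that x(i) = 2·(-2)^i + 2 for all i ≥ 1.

Base case: x(1) = -2, and 2·(-2)^1 + 2 = -4 + 2 = -2.
Assume x(j) = 2·(-2)^j + 2 for some j ≥ 1.
Then x(j+1) = -2x(j) + 6 = -2·(2·(-2)^j + 2) + 6 = -4·(-2)^j − 4 + 6 = 2·(-2)^{j+1} + 2.
Hence x(i) = 2·(-2)^i + 2 for every i ≥ 1, by induction.

x(i) = 2·(-2)^i + 2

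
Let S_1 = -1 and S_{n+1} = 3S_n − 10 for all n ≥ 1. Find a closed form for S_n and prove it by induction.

Claim: S_n = -2·3^n + 5.

Base case: S_1 = -1, and -2·3^1 + 5 = -6 + 5 = -1.
Assume S_m = -2·3^m + 5 for some m ≥ 1.
Then S_{m+1} = 3S_m − 10 = 3·(-2·3^m + 5) − 10 = -6·3^m + 15 − 10 = -2·3^{m+1} + 5.
This completes the inductive step, so S_n = -2·3^n + 5 for all n ≥ 1.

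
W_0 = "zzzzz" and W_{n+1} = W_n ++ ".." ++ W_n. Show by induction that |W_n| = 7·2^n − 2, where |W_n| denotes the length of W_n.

Base case: |W_0| = 5, and 7·2^0 − 2 = 5.
Assume |W_j| = 7·2^j − 2.
Then |W_{j+1}| = |W_j| + 2 + |W_j| = 2|W_j| + 2 = 2(7·2^j − 2) + 2 = 7·2^{j+1} − 4 + 2 = 7·2^{j+1} − 2.
By induction, |W_n| = 7·2^n − 2 for all n ≥ 0.

|W_n| = 7·2^n − 2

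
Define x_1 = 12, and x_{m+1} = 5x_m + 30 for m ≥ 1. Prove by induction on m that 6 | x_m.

Base case: x_1 = 12 = 6·2, so 6 | x_1.
Assume 6 | x_j, so x_j = 6t for some integer t.
Then x_{j+1} = 5x_j + 30 = 5·(6t) + 30 = 6(5t + 5), so 6 | x_{j+1}.
By induction, 6 | x_m for all m ≥ 1.

6 | x_m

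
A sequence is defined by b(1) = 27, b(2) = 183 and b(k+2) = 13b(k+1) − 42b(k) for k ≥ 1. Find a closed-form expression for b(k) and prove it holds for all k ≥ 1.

Claim: b(k) = 3·7^k + 6^k.

Base cases: b(1) = 27 and 3·7^1 + 6^1 = 27; b(2) = 183 and 3·7^2 + 6^2 = 183.
Assume b(j) = 3·7^j + 6^j for all 1 ≤ j ≤ r, where r ≥ 2.
Then b(r+1) = 13b(r) − 42b(r−1) = 13·(3·7^r + 6^r) − 42·(3·7^{r−1} + 6^{r−1}) = 3·(13·7 − 42)7^{r−1} + (13·6 − 42)6^{r−1} = 147·7^{r−1} + 36·6^{r−1} = 3·7^{r+1} + 6^{r+1}.
So the formula holds for r+1, and by strong induction b(k) = 3·7^k + 6^k for all k ≥ 1.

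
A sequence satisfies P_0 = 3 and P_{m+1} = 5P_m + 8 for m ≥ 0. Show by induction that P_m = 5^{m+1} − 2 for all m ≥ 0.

Base case: P_0 = 3, and 5^{0+1} − 2 = 5 − 2 = 3.
Assume P_j = 5^{j+1} − 2 for some j ≥ 0.
Then P_{j+1} = 5P_j + 8 = 5·(5^{j+1} − 2) + 8 = 5^{j+2} − 10 + 8 = 5^{j+2} − 2.
This completes the inductive step, so P_m = 5^{m+1} − 2 for all m ≥ 0.

P_m = 5^{m+1} − 2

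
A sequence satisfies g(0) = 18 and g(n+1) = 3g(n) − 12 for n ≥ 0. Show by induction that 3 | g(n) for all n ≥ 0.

Base case: g(0) = 18 = 3·6, so 3 | g(0).
Assume 3 | g(m), so g(m) = 3t for some integer t.
Then g(m+1) = 3g(m) − 12 = 3·(3t) − 12 = 3(3t − 4), so 3 | g(m+1).
By induction, 3 | g(n) for all n ≥ 0.

3 | g(n)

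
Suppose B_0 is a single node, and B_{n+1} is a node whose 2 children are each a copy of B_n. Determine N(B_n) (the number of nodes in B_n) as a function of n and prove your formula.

Claim: N(B_n) = 2^{n+1} − 1.

Base case: N(B_0) = 1, and 2^{0+1} − 1 = 1.
Assume N(B_r) = 2^{r+1} − 1.
Then N(B_{r+1}) = 1 + 2N(B_r) = 1 + 2(2^{r+1} − 1) = 2^{r+2} − 2 + 1 = 2^{r+2} − 1.
This completes the inductive step, so N(B_n) = 2^{n+1} − 1 for all n ≥ 0.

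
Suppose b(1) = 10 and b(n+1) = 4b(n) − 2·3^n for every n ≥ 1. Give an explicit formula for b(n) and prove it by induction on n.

Claim: b(n) = 4^n + 2·3^n.

Base case: b(1) = 10, and 4^1 + 2·3^1 = 4 + 6 = 10.
Assume b(m) = 4^m + 2·3^m for some m ≥ 1.
Then b(m+1) = 4b(m) − 2·3^m = 4·(4^m + 2·3^m) − 2·3^m = 4^{m+1} + 8·3^m − 2·3^m = 4^{m+1} + 6·3^m = 4^{m+1} + 2·3^{m+1}.
By induction, b(n) = 4^n + 2·3^n for all n ≥ 1.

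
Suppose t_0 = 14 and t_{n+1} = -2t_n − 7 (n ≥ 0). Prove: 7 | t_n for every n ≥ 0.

Base case: t_0 = 14 = 7·2, so 7 | t_0.
Assume 7 | t_m, so t_m = 7s for some integer s.
Then t_{m+1} = -2t_m − 7 = -2·(7s) − 7 = 7(-2s − 1), so 7 | t_{m+1}.
Hence 7 | t_n for every n ≥ 0, by induction.

7 | t_n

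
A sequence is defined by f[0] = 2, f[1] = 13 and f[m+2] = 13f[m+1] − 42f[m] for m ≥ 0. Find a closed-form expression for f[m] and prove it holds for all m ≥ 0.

Claim: f[m] = 7^m + 6^m.

Base cases: f[0] = 2 and 7^0 + 6^0 = 2; f[1] = 13 and 7^1 + 6^1 = 13.
Assume f[j] = 7^j + 6^j for all 0 ≤ j ≤ r, where r ≥ 1.
Then f[r+1] = 13f[r] − 42f[r−1] = 13·(7^r + 6^r) − 42·(7^{r−1} + 6^{r−1}) = (13·7 − 42)7^{r−1} + (13·6 − 42)6^{r−1} = 49·7^{r−1} + 36·6^{r−1} = 7^{r+1} + 6^{r+1}.
Hence f[m] = 7^m + 6^m for every m ≥ 0, by strong induction.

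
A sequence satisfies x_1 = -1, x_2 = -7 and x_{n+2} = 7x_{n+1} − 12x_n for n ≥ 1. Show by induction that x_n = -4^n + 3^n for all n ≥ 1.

Base cases: x_1 = -1 and -4^1 + 3^1 = -1; x_2 = -7 and -4^2 + 3^2 = -7.
Assume x_j = -4^j + 3^j for all 1 ≤ j ≤ m, where m ≥ 2.
Then x_{m+1} = 7x_m − 12x_{m−1} = 7·(-4^m + 3^m) − 12·(-4^{m−1} + 3^{m−1}) = -(7·4 − 12)4^{m−1} + (7·3 − 12)3^{m−1} = -16·4^{m−1} + 9·3^{m−1} = -4^{m+1} + 3^{m+1}.
This completes the inductive step, so x_n = -4^n + 3^n for all n ≥ 1.

x_n = -4^n + 3^n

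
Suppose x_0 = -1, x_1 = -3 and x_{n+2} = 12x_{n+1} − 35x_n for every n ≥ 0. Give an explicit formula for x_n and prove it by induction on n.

Claim: x_n = 7^n − 2·5^n.

Base cases: x_0 = -1 and 7^0 − 2·5^0 = -1; x_1 = -3 and 7^1 − 2·5^1 = -3.
Assume x_j = 7^j − 2·5^j for all 0 ≤ j ≤ k, where k ≥ 1.
Then x_{k+1} = 12x_k − 35x_{k−1} = 12·(7^k − 2·5^k) − 35·(7^{k−1} − 2·5^{k−1}) = (12·7 − 35)7^{k−1} − 2·(12·5 − 35)5^{k−1} = 49·7^{k−1} − 50·5^{k−1} = 7^{k+1} − 2·5^{k+1}.
By strong induction, x_n = 7^n − 2·5^n for all n ≥ 0.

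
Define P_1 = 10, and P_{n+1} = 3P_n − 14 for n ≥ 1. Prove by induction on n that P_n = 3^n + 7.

Base case: P_1 = 10, and 3^1 + 7 = 3 + 7 = 10.
Assume P_r = 3^r + 7 for some r ≥ 1.
Then P_{r+1} = 3P_r − 14 = 3·(3^r + 7) − 14 = 3^{r+1} + 21 − 14 = 3^{r+1} + 7.
By induction, P_n = 3^n + 7 for all n ≥ 1.

P_n = 3^n + 7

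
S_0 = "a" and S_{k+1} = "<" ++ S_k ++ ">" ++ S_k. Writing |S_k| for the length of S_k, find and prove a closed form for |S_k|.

Claim: |S_k| = 3·2^k − 2.

Base case: |S_0| = 1, and 3·2^0 − 2 = 1.
Assume |S_j| = 3·2^j − 2.
Then |S_{j+1}| = 1 + |S_j| + 1 + |S_j| = 2|S_j| + 2 = 2(3·2^j − 2) + 2 = 3·2^{j+1} − 4 + 2 = 3·2^{j+1} − 2.
So the formula holds for j+1, and by induction |S_k| = 3·2^k − 2 for all k ≥ 0.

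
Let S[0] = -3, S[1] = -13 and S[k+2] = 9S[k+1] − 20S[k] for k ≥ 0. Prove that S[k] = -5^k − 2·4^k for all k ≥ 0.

Base cases: S[0] = -3 and -5^0 − 2·4^0 = -3; S[1] = -13 and -5^1 − 2·4^1 = -13.
Assume S[j] = -5^j − 2·4^j for all 0 ≤ j ≤ r, where r ≥ 1.
Then S[r+1] = 9S[r] − 20S[r−1] = 9·(-5^r − 2·4^r) − 20·(-5^{r−1} − 2·4^{r−1}) = -(9·5 − 20)5^{r−1} − 2·(9·4 − 20)4^{r−1} = -25·5^{r−1} − 32·4^{r−1} = -5^{r+1} − 2·4^{r+1}.
So the formula holds for r+1, and by strong induction S[k] = -5^k − 2·4^k for all k ≥ 0.

S[k] = -5^k − 2·4^k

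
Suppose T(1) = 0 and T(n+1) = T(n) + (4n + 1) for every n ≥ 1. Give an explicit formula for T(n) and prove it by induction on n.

Claim: T(n) = 2n^2 − n − 1.

Base case: T(1) = 0, and 2·1^2 − 1 − 1 = 0.
Assume T(k) = 2k^2 − k − 1.
Then T(k+1) = T(k) + (4k + 1) = (2k^2 − k − 1) + (4k + 1) = 2k^2 + 3k,
and 2·(k+1)^2 − (k+1) − 1 = 2k^2 + 3k.
Hence T(n) = 2n^2 − n − 1 for every n ≥ 1, by induction.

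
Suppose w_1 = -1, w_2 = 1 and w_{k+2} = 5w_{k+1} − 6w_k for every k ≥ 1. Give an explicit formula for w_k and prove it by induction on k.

Claim: w_k = 3^k − 2·2^k.

Base cases: w_1 = -1 and 3^1 − 2·2^1 = -1; w_2 = 1 and 3^2 − 2·2^2 = 1.
Assume w_j = 3^j − 2·2^j for all 1 ≤ j ≤ m, where m ≥ 2.
Then w_{m+1} = 5w_m − 6w_{m−1} = 5·(3^m − 2·2^m) − 6·(3^{m−1} − 2·2^{m−1}) = (5·3 − 6)3^{m−1} − 2·(5·2 − 6)2^{m−1} = 9·3^{m−1} − 8·2^{m−1} = 3^{m+1} − 2·2^{m+1}.
This completes the inductive step, so w_k = 3^k − 2·2^k for all k ≥ 1.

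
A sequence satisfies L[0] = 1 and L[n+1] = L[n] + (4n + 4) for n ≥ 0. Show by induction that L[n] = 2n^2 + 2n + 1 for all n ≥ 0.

Base case: L[0] = 1, and 2·0^2 + 2·0 + 1 = 1.
Assume L[r] = 2r^2 + 2r + 1.
Then L[r+1] = L[r] + (4r + 4) = (2r^2 + 2r + 1) + (4r + 4) = 2r^2 + 6r + 5,
and 2·(r+1)^2 + 2·(r+1) + 1 = 2r^2 + 6r + 5.
By induction, L[n] = 2n^2 + 2n + 1 for all n ≥ 0.

L[n] = 2n^2 + 2n + 1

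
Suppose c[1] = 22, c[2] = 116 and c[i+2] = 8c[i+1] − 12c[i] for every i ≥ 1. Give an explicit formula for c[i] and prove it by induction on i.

Claim: c[i] = 3·6^i + 2·2^i.

Base cases: c[1] = 22 and 3·6^1 + 2·2^1 = 22; c[2] = 116 and 3·6^2 + 2·2^2 = 116.
Assume c[t] = 3·6^t + 2·2^t for all 1 ≤ t ≤ j, where j ≥ 2.
Then c[j+1] = 8c[j] − 12c[j−1] = 8·(3·6^j + 2·2^j) − 12·(3·6^{j−1} + 2·2^{j−1}) = 3·(8·6 − 12)6^{j−1} + 2·(8·2 − 12)2^{j−1} = 108·6^{j−1} + 8·2^{j−1} = 3·6^{j+1} + 2·2^{j+1}.
So the formula holds for j+1, and by strong induction c[i] = 3·6^i + 2·2^i for all i ≥ 1.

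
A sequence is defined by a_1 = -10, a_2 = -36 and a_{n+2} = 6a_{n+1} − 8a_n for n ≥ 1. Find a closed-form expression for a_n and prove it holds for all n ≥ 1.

Claim: a_n = -2^n − 2·4^n.

Base cases: a_1 = -10 and -2^1 − 2·4^1 = -10; a_2 = -36 and -2^2 − 2·4^2 = -36.
Assume a_j = -2^j − 2·4^j for all 1 ≤ j ≤ r, where r ≥ 2.
Then a_{r+1} = 6a_r − 8a_{r−1} = 6·(-2^r − 2·4^r) − 8·(-2^{r−1} − 2·4^{r−1}) = -(6·2 − 8)2^{r−1} − 2·(6·4 − 8)4^{r−1} = -4·2^{r−1} − 32·4^{r−1} = -2^{r+1} − 2·4^{r+1}.
This completes the inductive step, so a_n = -2^n − 2·4^n for all n ≥ 1.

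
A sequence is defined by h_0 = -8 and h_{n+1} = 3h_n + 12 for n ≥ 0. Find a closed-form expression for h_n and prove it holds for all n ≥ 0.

Claim: h_n = -2·3^n − 6.

Base case: h_0 = -8, and -2·3^0 − 6 = -2 − 6 = -8.
Assume h_k = -2·3^k − 6 for some k ≥ 0.
Then h_{k+1} = 3h_k + 12 = 3·(-2·3^k − 6) + 12 = -6·3^k − 18 + 12 = -2·3^{k+1} − 6.
This completes the inductive step, so h_n = -2·3^n − 6 for all n ≥ 0.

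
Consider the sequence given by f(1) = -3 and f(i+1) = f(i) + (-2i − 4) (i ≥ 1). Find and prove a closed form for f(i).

Claim: f(i) = -i^2 − 3i + 1.

Base case: f(1) = -3, and -1^2 − 3·1 + 1 = -3.
Assume f(j) = -j^2 − 3j + 1.
Then f(j+1) = f(j) + (-2j − 4) = (-j^2 − 3j + 1) + (-2j − 4) = -j^2 − 5j − 3,
and -(j+1)^2 − 3·(j+1) + 1 = -j^2 − 5j − 3.
By induction, f(i) = -i^2 − 3i + 1 for all i ≥ 1.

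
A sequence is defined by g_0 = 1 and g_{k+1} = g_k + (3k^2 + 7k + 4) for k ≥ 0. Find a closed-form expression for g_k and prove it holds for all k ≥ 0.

Claim: g_k = k^3 + 2k^2 + k + 1.

Base case: g_0 = 1, and 0^3 + 2·0^2 + 0 + 1 = 1.
Assume g_m = m^3 + 2m^2 + m + 1.
Then g_{m+1} = g_m + (3m^2 + 7m + 4) = (m^3 + 2m^2 + m + 1) + (3m^2 + 7m + 4) = m^3 + 5m^2 + 8m + 5,
and (m+1)^3 + 2·(m+1)^2 + (m+1) + 1 = m^3 + 5m^2 + 8m + 5.
By induction, g_k = k^3 + 2k^2 + k + 1 for all k ≥ 0.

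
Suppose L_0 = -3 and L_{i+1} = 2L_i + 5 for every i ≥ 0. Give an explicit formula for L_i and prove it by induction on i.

Claim: L_i = 2^{i+1} − 5.

Base case: L_0 = -3, and 2^{0+1} − 5 = 2 − 5 = -3.
Assume L_r = 2^{r+1} − 5 for some r ≥ 0.
Then L_{r+1} = 2L_r + 5 = 2·(2^{r+1} − 5) + 5 = 2^{r+2} − 10 + 5 = 2^{r+2} − 5.
So the formula holds for r+1, and by induction L_i = 2^{i+1} − 5 for all i ≥ 0.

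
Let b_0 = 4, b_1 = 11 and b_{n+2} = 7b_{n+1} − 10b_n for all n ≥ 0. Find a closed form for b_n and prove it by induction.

Claim: b_n = 3·2^n + 5^n.

Base cases: b_0 = 4 and 3·2^0 + 5^0 = 4; b_1 = 11 and 3·2^1 + 5^1 = 11.
Assume b_j = 3·2^j + 5^j for all 0 ≤ j ≤ m, where m ≥ 1.
Then b_{m+1} = 7b_m − 10b_{m−1} = 7·(3·2^m + 5^m) − 10·(3·2^{m−1} + 5^{m−1}) = 3·(7·2 − 10)2^{m−1} + (7·5 − 10)5^{m−1} = 12·2^{m−1} + 25·5^{m−1} = 3·2^{m+1} + 5^{m+1}.
By strong induction, b_n = 3·2^n + 5^n for all n ≥ 0.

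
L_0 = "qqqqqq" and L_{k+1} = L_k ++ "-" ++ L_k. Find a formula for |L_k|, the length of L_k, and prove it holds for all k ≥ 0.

Claim: |L_k| = 7·2^k − 1.

Base case: |L_0| = 6, and 7·2^0 − 1 = 6.
Assume |L_m| = 7·2^m − 1.
Then |L_{m+1}| = |L_m| + 1 + |L_m| = 2|L_m| + 1 = 2(7·2^m − 1) + 1 = 7·2^{m+1} − 2 + 1 = 7·2^{m+1} − 1.
So the formula holds for m+1, and by induction |L_k| = 7·2^k − 1 for all k ≥ 0.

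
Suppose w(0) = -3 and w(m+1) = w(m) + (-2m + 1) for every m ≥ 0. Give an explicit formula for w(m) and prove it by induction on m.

Claim: w(m) = -m^2 + 2m − 3.

Base case: w(0) = -3, and -0^2 + 2·0 − 3 = -3.
Assume w(k) = -k^2 + 2k − 3.
Then w(k+1) = w(k) + (-2k + 1) = (-k^2 + 2k − 3) + (-2k + 1) = -k^2 − 2,
and -(k+1)^2 + 2·(k+1) − 3 = -k^2 − 2.
By induction, w(m) = -m^2 + 2m − 3 for all m ≥ 0.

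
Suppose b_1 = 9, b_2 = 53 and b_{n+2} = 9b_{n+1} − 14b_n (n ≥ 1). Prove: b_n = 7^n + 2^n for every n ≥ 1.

Base cases: b_1 = 9 and 7^1 + 2^1 = 9; b_2 = 53 and 7^2 + 2^2 = 53.
Assume b_j = 7^j + 2^j for all 1 ≤ j ≤ m, where m ≥ 2.
Then b_{m+1} = 9b_m − 14b_{m−1} = 9·(7^m + 2^m) − 14·(7^{m−1} + 2^{m−1}) = (9·7 − 14)7^{m−1} + (9·2 − 14)2^{m−1} = 49·7^{m−1} + 4·2^{m−1} = 7^{m+1} + 2^{m+1}.
This completes the inductive step, so b_n = 7^n + 2^n for all n ≥ 1.

b_n = 7^n + 2^n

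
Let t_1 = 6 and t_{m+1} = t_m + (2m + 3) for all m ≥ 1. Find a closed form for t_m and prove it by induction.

Claim: t_m = m^2 + 2m + 3.

Base case: t_1 = 6, and 1^2 + 2·1 + 3 = 6.
Assume t_j = j^2 + 2j + 3.
Then t_{j+1} = t_j + (2j + 3) = (j^2 + 2j + 3) + (2j + 3) = j^2 + 4j + 6,
and (j+1)^2 + 2·(j+1) + 3 = j^2 + 4j + 6.
Hence t_m = m^2 + 2m + 3 for every m ≥ 1, by induction.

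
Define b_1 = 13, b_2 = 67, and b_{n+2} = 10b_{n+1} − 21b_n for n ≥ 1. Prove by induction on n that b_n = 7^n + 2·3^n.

Base cases: b_1 = 13 and 7^1 + 2·3^1 = 13; b_2 = 67 and 7^2 + 2·3^2 = 67.
Assume b_j = 7^j + 2·3^j for all 1 ≤ j ≤ r, where r ≥ 2.
Then b_{r+1} = 10b_r − 21b_{r−1} = 10·(7^r + 2·3^r) − 21·(7^{r−1} + 2·3^{r−1}) = (10·7 − 21)7^{r−1} + 2·(10·3 − 21)3^{r−1} = 49·7^{r−1} + 18·3^{r−1} = 7^{r+1} + 2·3^{r+1}.
By strong induction, b_n = 7^n + 2·3^n for all n ≥ 1.

b_n = 7^n + 2·3^n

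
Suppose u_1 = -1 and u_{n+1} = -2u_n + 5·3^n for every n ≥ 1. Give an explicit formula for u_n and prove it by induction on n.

Claim: u_n = 2·(-2)^n + 3^n.

Base case: u_1 = -1, and 2·(-2)^1 + 3^1 = -4 + 3 = -1.
Assume u_m = 2·(-2)^m + 3^m for some m ≥ 1.
Then u_{m+1} = -2u_m + 5·3^m = -2·(2·(-2)^m + 3^m) + 5·3^m = 2·(-2)^{m+1} − 2·3^m + 5·3^m = 2·(-2)^{m+1} + 3·3^m = 2·(-2)^{m+1} + 3^{m+1}.
By induction, u_n = 2·(-2)^n + 3^n for all n ≥ 1.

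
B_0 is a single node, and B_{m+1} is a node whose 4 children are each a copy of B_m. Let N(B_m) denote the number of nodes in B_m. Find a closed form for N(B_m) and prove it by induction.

Claim: N(B_m) = (4^{m+1} − 1)/3.

Base case: N(B_0) = 1, and (4^{0+1} − 1)/3 = 1.
Assume N(B_k) = (4^{k+1} − 1)/3.
Then N(B_{k+1}) = 1 + 4N(B_k) = 1 + 4·(4^{k+1} − 1)/3 = 1 + (4^{k+2} − 4)/3 = (3 + 4^{k+2} − 4)/3 = (4^{k+2} − 1)/3.
Hence N(B_m) = (4^{m+1} − 1)/3 for every m ≥ 0, by induction.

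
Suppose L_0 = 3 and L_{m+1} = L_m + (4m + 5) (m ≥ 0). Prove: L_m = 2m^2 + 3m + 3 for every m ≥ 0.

Base case: L_0 = 3, and 2·0^2 + 3·0 + 3 = 3.
Assume L_r = 2r^2 + 3r + 3.
Then L_{r+1} = L_r + (4r + 5) = (2r^2 + 3r + 3) + (4r + 5) = 2r^2 + 7r + 8,
and 2·(r+1)^2 + 3·(r+1) + 3 = 2r^2 + 7r + 8.
By induction, L_m = 2m^2 + 3m + 3 for all m ≥ 0.

L_m = 2m^2 + 3m + 3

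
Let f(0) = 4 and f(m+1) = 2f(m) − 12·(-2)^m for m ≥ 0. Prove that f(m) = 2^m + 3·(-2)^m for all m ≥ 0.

Base case: f(0) = 4, and 2^0 + 3·(-2)^0 = 1 + 3 = 4.
Assume f(k) = 2^k + 3·(-2)^k for some k ≥ 0.
Then f(k+1) = 2f(k) − 12·(-2)^k = 2·(2^k + 3·(-2)^k) − 12·(-2)^k = 2^{k+1} + 6·(-2)^k − 12·(-2)^k = 2^{k+1} − 6·(-2)^k = 2^{k+1} + 3·(-2)^{k+1}.
So the formula holds for k+1, and by induction f(m) = 2^m + 3·(-2)^m for all m ≥ 0.

f(m) = 2^m + 3·(-2)^m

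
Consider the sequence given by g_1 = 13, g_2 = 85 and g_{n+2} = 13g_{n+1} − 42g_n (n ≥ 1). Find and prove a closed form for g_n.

Claim: g_n = 7^n + 6^n.

Base cases: g_1 = 13 and 7^1 + 6^1 = 13; g_2 = 85 and 7^2 + 6^2 = 85.
Assume g_j = 7^j + 6^j for all 1 ≤ j ≤ r, where r ≥ 2.
Then g_{r+1} = 13g_r − 42g_{r−1} = 13·(7^r + 6^r) − 42·(7^{r−1} + 6^{r−1}) = (13·7 − 42)7^{r−1} + (13·6 − 42)6^{r−1} = 49·7^{r−1} + 36·6^{r−1} = 7^{r+1} + 6^{r+1}.
This completes the inductive step, so g_n = 7^n + 6^n for all n ≥ 1.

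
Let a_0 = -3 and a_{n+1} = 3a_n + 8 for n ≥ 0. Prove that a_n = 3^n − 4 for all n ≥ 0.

Base case: a_0 = -3, and 3^0 − 4 = 1 − 4 = -3.
Assume a_j = 3^j − 4 for some j ≥ 0.
Then a_{j+1} = 3a_j + 8 = 3·(3^j − 4) + 8 = 3^{j+1} − 12 + 8 = 3^{j+1} − 4.
By induction, a_n = 3^n − 4 for all n ≥ 0.

a_n = 3^n − 4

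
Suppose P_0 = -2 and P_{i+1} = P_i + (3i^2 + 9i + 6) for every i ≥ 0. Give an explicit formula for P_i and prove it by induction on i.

Claim: P_i = i^3 + 3i^2 + 2i − 2.

Base case: P_0 = -2, and 0^3 + 3·0^2 + 2·0 − 2 = -2.
Assume P_m = m^3 + 3m^2 + 2m − 2.
Then P_{m+1} = P_m + (3m^2 + 9m + 6) = (m^3 + 3m^2 + 2m − 2) + (3m^2 + 9m + 6) = m^3 + 6m^2 + 11m + 4,
and (m+1)^3 + 3·(m+1)^2 + 2·(m+1) − 2 = m^3 + 6m^2 + 11m + 4.
By induction, P_i = i^3 + 3i^2 + 2i − 2 for all i ≥ 0.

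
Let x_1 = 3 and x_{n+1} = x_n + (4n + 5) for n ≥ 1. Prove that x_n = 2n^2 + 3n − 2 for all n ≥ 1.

Base case: x_1 = 3, and 2·1^2 + 3·1 − 2 = 3.
Assume x_k = 2k^2 + 3k − 2.
Then x_{k+1} = x_k + (4k + 5) = (2k^2 + 3k − 2) + (4k + 5) = 2k^2 + 7k + 3,
and 2·(k+1)^2 + 3·(k+1) − 2 = 2k^2 + 7k + 3.
Hence x_n = 2n^2 + 3n − 2 for every n ≥ 1, by induction.

x_n = 2n^2 + 3n − 2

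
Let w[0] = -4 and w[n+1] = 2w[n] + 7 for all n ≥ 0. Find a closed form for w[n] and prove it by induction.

Claim: w[n] = 3·2^n − 7.

Base case: w[0] = -4, and 3·2^0 − 7 = 3 − 7 = -4.
Assume w[r] = 3·2^r − 7 for some r ≥ 0.
Then w[r+1] = 2w[r] + 7 = 2·(3·2^r − 7) + 7 = 6·2^r − 14 + 7 = 3·2^{r+1} − 7.
This completes the inductive step, so w[n] = 3·2^n − 7 for all n ≥ 0.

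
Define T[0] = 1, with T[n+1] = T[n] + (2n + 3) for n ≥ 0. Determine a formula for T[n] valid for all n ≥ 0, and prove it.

Claim: T[n] = n^2 + 2n + 1.

Base case: T[0] = 1, and 0^2 + 2·0 + 1 = 1.
Assume T[j] = j^2 + 2j + 1.
Then T[j+1] = T[j] + (2j + 3) = (j^2 + 2j + 1) + (2j + 3) = j^2 + 4j + 4,
and (j+1)^2 + 2·(j+1) + 1 = j^2 + 4j + 4.
Hence T[n] = n^2 + 2n + 1 for every n ≥ 0, by induction.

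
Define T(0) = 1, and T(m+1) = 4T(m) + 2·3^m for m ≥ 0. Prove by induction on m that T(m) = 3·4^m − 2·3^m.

Base case: T(0) = 1, and 3·4^0 − 2·3^0 = 3 − 2 = 1.
Assume T(k) = 3·4^k − 2·3^k for some k ≥ 0.
Then T(k+1) = 4T(k) + 2·3^k = 4·(3·4^k − 2·3^k) + 2·3^k = 3·4^{k+1} − 8·3^k + 2·3^k = 3·4^{k+1} − 6·3^k = 3·4^{k+1} − 2·3^{k+1}.
So the formula holds for k+1, and by induction T(m) = 3·4^m − 2·3^m for all m ≥ 0.

T(m) = 3·4^m − 2·3^m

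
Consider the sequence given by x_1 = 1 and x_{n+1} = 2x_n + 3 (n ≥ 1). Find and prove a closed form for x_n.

Claim: x_n = 2^{n+1} − 3.

Base case: x_1 = 1, and 2^{1+1} − 3 = 4 − 3 = 1.
Assume x_m = 2^{m+1} − 3 for some m ≥ 1.
Then x_{m+1} = 2x_m + 3 = 2·(2^{m+1} − 3) + 3 = 2^{m+2} − 6 + 3 = 2^{m+2} − 3.
Hence x_n = 2^{n+1} − 3 for every n ≥ 1, by induction.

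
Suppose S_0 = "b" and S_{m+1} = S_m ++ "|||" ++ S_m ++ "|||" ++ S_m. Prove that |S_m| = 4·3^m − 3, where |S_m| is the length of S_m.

Base case: |S_0| = 1, and 4·3^0 − 3 = 1.
Assume |S_k| = 4·3^k − 3.
Then |S_{k+1}| = 3|S_k| + 6 = 3(4·3^k − 3) + 6 = 4·3^{k+1} − 9 + 6 = 4·3^{k+1} − 3.
So the formula holds for k+1, and by induction |S_m| = 4·3^m − 3 for all m ≥ 0.

|S_m| = 4·3^m − 3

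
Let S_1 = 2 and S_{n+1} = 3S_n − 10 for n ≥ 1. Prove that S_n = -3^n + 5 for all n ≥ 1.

Base case: S_1 = 2, and -3^1 + 5 = -3 + 5 = 2.
Assume S_r = -3^r + 5 for some r ≥ 1.
Then S_{r+1} = 3S_r − 10 = 3·(-3^r + 5) − 10 = -3^{r+1} + 15 − 10 = -3^{r+1} + 5.
Hence S_n = -3^n + 5 for every n ≥ 1, by induction.

S_n = -3^n + 5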